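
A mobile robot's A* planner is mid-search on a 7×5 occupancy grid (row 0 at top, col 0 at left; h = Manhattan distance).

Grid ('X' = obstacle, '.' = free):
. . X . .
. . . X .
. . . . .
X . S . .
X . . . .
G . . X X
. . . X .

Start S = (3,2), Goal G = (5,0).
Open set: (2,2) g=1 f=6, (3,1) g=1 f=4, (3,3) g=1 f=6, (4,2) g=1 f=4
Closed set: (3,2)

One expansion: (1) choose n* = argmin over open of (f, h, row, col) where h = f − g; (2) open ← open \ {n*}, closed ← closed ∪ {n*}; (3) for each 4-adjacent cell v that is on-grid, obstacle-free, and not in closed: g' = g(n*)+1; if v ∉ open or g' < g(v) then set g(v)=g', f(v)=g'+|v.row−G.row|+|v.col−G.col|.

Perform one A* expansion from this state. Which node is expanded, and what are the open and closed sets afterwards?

step 1: expand (3,1) (f=4, h=3) → closed; open now [(2,1) g=2 f=6, (2,2) g=1 f=6, (3,3) g=1 f=6, (4,1) g=2 f=4, (4,2) g=1 f=4]

expanded=(3,1); open=[(2,1) g=2 f=6, (2,2) g=1 f=6, (3,3) g=1 f=6, (4,1) g=2 f=4, (4,2) g=1 f=4]; closed=[(3,1), (3,2)]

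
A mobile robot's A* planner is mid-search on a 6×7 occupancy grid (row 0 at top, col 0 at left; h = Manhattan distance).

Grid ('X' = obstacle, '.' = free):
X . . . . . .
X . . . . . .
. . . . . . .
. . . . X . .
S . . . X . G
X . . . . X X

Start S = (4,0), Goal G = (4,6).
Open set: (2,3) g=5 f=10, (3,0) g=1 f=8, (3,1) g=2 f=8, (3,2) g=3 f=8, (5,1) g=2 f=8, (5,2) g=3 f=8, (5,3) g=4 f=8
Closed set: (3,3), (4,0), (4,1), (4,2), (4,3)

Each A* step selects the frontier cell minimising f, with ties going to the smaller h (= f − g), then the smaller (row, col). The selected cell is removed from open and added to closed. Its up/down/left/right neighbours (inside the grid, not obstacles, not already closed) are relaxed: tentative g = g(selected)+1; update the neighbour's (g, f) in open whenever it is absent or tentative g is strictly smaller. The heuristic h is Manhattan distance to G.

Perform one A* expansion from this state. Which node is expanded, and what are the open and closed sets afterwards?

step 1: expand (5,3) (f=8, h=4) → closed; open now [(2,3) g=5 f=10, (3,0) g=1 f=8, (3,1) g=2 f=8, (3,2) g=3 f=8, (5,1) g=2 f=8, (5,2) g=3 f=8, (5,4) g=5 f=8]

expanded=(5,3); open=[(2,3) g=5 f=10, (3,0) g=1 f=8, (3,1) g=2 f=8, (3,2) g=3 f=8, (5,1) g=2 f=8, (5,2) g=3 f=8, (5,4) g=5 f=8]; closed=[(3,3), (4,0), (4,1), (4,2), (4,3), (5,3)]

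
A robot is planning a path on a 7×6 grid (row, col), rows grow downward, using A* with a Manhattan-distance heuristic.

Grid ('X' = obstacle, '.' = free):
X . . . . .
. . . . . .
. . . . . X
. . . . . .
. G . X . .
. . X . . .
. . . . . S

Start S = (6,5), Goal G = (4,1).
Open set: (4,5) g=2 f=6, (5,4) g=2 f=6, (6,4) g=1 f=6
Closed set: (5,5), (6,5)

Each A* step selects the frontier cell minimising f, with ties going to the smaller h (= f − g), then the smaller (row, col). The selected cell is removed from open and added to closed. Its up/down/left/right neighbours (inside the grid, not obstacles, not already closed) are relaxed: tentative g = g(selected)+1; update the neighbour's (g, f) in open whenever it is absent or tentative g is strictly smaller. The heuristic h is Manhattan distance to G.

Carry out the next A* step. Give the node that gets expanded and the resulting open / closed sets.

step 1: expand (4,5) (f=6, h=4) → closed; open now [(3,5) g=3 f=8, (4,4) g=3 f=6, (5,4) g=2 f=6, (6,4) g=1 f=6]

expanded=(4,5); open=[(3,5) g=3 f=8, (4,4) g=3 f=6, (5,4) g=2 f=6, (6,4) g=1 f=6]; closed=[(4,5), (5,5), (6,5)]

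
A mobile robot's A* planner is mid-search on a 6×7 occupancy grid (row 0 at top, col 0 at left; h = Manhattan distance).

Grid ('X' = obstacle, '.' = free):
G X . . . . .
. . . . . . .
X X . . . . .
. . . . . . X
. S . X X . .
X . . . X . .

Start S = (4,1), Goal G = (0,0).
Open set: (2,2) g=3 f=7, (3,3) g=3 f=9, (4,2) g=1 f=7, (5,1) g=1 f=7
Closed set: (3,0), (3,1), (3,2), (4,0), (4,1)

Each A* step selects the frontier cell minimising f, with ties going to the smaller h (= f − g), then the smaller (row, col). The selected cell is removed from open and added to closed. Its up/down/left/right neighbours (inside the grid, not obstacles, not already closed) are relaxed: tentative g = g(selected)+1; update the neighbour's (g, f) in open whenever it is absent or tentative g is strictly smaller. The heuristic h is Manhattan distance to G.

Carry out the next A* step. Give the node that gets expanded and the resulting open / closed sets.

step 1: expand (2,2) (f=7, h=4) → closed; open now [(1,2) g=4 f=7, (2,3) g=4 f=9, (3,3) g=3 f=9, (4,2) g=1 f=7, (5,1) g=1 f=7]

expanded=(2,2); open=[(1,2) g=4 f=7, (2,3) g=4 f=9, (3,3) g=3 f=9, (4,2) g=1 f=7, (5,1) g=1 f=7]; closed=[(2,2), (3,0), (3,1), (3,2), (4,0), (4,1)]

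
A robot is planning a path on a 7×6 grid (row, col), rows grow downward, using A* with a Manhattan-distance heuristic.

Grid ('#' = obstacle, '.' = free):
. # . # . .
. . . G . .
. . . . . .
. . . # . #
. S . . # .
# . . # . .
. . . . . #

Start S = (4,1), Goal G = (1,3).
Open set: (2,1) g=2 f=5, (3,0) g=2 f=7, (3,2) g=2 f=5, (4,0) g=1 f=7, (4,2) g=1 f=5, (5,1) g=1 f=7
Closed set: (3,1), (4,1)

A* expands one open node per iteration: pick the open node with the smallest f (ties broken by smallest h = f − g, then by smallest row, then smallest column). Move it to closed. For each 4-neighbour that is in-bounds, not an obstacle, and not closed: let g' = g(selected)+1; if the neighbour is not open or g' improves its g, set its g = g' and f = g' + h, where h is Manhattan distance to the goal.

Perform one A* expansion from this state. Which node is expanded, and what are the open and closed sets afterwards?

step 1: expand (2,1) (f=5, h=3) → closed; open now [(1,1) g=3 f=5, (2,0) g=3 f=7, (2,2) g=3 f=5, (3,0) g=2 f=7, (3,2) g=2 f=5, (4,0) g=1 f=7, (4,2) g=1 f=5, (5,1) g=1 f=7]

expanded=(2,1); open=[(1,1) g=3 f=5, (2,0) g=3 f=7, (2,2) g=3 f=5, (3,0) g=2 f=7, (3,2) g=2 f=5, (4,0) g=1 f=7, (4,2) g=1 f=5, (5,1) g=1 f=7]; closed=[(2,1), (3,1), (4,1)]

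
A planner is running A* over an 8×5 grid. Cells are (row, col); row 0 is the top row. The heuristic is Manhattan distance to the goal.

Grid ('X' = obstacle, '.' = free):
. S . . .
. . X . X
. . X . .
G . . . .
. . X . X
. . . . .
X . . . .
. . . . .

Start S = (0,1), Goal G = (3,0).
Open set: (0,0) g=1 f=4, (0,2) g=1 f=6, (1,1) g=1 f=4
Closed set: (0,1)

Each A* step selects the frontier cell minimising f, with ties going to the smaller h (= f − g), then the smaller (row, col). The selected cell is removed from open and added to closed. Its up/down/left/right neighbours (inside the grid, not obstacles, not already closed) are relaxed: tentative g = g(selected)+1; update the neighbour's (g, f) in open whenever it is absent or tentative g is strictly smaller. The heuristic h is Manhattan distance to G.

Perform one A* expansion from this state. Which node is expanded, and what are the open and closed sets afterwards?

expanded=(0,0); open=[(0,2) g=1 f=6, (1,0) g=2 f=4, (1,1) g=1 f=4]; closed=[(0,0), (0,1)]

step 1: expand (0,0) (f=4, h=3) → closed; open now [(0,2) g=1 f=6, (1,0) g=2 f=4, (1,1) g=1 f=4]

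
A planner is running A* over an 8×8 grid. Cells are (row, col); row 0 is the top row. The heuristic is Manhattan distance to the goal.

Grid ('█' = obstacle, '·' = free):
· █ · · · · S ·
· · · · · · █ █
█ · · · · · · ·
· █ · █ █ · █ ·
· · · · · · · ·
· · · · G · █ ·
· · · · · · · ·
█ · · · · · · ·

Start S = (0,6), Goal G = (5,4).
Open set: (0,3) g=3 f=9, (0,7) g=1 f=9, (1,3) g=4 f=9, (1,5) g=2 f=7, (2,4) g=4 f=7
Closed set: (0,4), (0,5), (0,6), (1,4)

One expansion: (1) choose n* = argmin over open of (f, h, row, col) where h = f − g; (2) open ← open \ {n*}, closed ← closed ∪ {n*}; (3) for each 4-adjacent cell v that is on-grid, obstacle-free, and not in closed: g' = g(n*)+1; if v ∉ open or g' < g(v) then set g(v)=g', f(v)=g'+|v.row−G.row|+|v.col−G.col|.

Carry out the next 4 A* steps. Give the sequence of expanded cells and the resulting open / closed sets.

step 1: expand (2,4) (f=7, h=3) → closed; open now [(0,3) g=3 f=9, (0,7) g=1 f=9, (1,3) g=4 f=9, (1,5) g=2 f=7, (2,3) g=5 f=9, (2,5) g=5 f=9]
step 2: expand (1,5) (f=7, h=5) → closed; open now [(0,3) g=3 f=9, (0,7) g=1 f=9, (1,3) g=4 f=9, (2,3) g=5 f=9, (2,5) g=3 f=7]
step 3: expand (2,5) (f=7, h=4) → closed; open now [(0,3) g=3 f=9, (0,7) g=1 f=9, (1,3) g=4 f=9, (2,3) g=5 f=9, (2,6) g=4 f=9, (3,5) g=4 f=7]
step 4: expand (3,5) (f=7, h=3) → closed; open now [(0,3) g=3 f=9, (0,7) g=1 f=9, (1,3) g=4 f=9, (2,3) g=5 f=9, (2,6) g=4 f=9, (4,5) g=5 f=7]

order=[(2,4) → (1,5) → (2,5) → (3,5)]; open=[(0,3) g=3 f=9, (0,7) g=1 f=9, (1,3) g=4 f=9, (2,3) g=5 f=9, (2,6) g=4 f=9, (4,5) g=5 f=7]; closed=[(0,4), (0,5), (0,6), (1,4), (1,5), (2,4), (2,5), (3,5)]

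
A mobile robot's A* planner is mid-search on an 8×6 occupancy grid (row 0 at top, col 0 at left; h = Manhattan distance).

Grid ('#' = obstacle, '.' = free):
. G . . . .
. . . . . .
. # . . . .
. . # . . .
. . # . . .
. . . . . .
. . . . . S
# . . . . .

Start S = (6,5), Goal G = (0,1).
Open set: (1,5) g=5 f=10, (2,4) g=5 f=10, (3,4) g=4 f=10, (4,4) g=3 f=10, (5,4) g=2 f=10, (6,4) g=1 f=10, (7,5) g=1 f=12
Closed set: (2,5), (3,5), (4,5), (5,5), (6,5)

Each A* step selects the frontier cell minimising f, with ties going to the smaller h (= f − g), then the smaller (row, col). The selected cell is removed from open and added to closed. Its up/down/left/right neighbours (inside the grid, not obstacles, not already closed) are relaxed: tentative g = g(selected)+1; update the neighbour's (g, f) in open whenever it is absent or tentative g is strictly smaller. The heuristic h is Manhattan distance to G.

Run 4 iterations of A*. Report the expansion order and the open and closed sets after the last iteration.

step 1: expand (1,5) (f=10, h=5) → closed; open now [(0,5) g=6 f=10, (1,4) g=6 f=10, (2,4) g=5 f=10, (3,4) g=4 f=10, (4,4) g=3 f=10, (5,4) g=2 f=10, (6,4) g=1 f=10, (7,5) g=1 f=12]
step 2: expand (0,5) (f=10, h=4) → closed; open now [(0,4) g=7 f=10, (1,4) g=6 f=10, (2,4) g=5 f=10, (3,4) g=4 f=10, (4,4) g=3 f=10, (5,4) g=2 f=10, (6,4) g=1 f=10, (7,5) g=1 f=12]
step 3: expand (0,4) (f=10, h=3) → closed; open now [(0,3) g=8 f=10, (1,4) g=6 f=10, (2,4) g=5 f=10, (3,4) g=4 f=10, (4,4) g=3 f=10, (5,4) g=2 f=10, (6,4) g=1 f=10, (7,5) g=1 f=12]
step 4: expand (0,3) (f=10, h=2) → closed; open now [(0,2) g=9 f=10, (1,3) g=9 f=12, (1,4) g=6 f=10, (2,4) g=5 f=10, (3,4) g=4 f=10, (4,4) g=3 f=10, (5,4) g=2 f=10, (6,4) g=1 f=10, (7,5) g=1 f=12]

order=[(1,5) → (0,5) → (0,4) → (0,3)]; open=[(0,2) g=9 f=10, (1,3) g=9 f=12, (1,4) g=6 f=10, (2,4) g=5 f=10, (3,4) g=4 f=10, (4,4) g=3 f=10, (5,4) g=2 f=10, (6,4) g=1 f=10, (7,5) g=1 f=12]; closed=[(0,3), (0,4), (0,5), (1,5), (2,5), (3,5), (4,5), (5,5), (6,5)]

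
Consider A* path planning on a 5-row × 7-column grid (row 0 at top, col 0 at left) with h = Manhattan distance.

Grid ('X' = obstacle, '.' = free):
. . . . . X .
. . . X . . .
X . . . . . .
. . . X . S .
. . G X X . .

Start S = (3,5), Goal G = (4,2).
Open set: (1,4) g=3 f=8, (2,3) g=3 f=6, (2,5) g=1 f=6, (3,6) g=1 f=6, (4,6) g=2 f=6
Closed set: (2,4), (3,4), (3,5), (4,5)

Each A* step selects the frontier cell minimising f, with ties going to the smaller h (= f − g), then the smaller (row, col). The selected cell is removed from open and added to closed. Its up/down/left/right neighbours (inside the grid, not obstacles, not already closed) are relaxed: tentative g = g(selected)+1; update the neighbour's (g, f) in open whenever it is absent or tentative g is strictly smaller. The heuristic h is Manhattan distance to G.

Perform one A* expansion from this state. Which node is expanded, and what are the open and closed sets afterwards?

step 1: expand (2,3) (f=6, h=3) → closed; open now [(1,4) g=3 f=8, (2,2) g=4 f=6, (2,5) g=1 f=6, (3,6) g=1 f=6, (4,6) g=2 f=6]

expanded=(2,3); open=[(1,4) g=3 f=8, (2,2) g=4 f=6, (2,5) g=1 f=6, (3,6) g=1 f=6, (4,6) g=2 f=6]; closed=[(2,3), (2,4), (3,4), (3,5), (4,5)]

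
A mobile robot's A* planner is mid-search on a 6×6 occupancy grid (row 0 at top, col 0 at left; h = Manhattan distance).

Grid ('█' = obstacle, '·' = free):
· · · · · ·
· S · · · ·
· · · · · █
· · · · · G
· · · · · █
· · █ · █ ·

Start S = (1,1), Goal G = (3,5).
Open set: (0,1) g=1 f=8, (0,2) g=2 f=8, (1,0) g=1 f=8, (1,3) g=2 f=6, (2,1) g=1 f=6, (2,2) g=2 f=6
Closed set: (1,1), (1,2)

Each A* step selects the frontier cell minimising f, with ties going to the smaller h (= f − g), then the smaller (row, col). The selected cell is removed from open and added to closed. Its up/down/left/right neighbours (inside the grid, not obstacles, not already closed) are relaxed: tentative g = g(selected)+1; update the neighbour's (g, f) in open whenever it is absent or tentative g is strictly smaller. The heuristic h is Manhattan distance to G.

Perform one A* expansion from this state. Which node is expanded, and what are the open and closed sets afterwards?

expanded=(1,3); open=[(0,1) g=1 f=8, (0,2) g=2 f=8, (0,3) g=3 f=8, (1,0) g=1 f=8, (1,4) g=3 f=6, (2,1) g=1 f=6, (2,2) g=2 f=6, (2,3) g=3 f=6]; closed=[(1,1), (1,2), (1,3)]

step 1: expand (1,3) (f=6, h=4) → closed; open now [(0,1) g=1 f=8, (0,2) g=2 f=8, (0,3) g=3 f=8, (1,0) g=1 f=8, (1,4) g=3 f=6, (2,1) g=1 f=6, (2,2) g=2 f=6, (2,3) g=3 f=6]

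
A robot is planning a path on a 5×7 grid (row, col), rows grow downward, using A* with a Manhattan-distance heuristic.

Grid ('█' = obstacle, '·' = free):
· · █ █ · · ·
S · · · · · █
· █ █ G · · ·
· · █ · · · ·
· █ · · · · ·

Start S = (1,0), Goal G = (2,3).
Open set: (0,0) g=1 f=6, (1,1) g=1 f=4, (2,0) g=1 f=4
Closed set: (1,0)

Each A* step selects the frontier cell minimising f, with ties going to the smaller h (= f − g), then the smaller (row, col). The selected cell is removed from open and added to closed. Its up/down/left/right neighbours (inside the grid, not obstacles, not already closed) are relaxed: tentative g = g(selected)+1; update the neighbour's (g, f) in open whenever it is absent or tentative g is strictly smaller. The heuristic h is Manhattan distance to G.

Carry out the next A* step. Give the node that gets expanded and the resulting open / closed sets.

step 1: expand (1,1) (f=4, h=3) → closed; open now [(0,0) g=1 f=6, (0,1) g=2 f=6, (1,2) g=2 f=4, (2,0) g=1 f=4]

expanded=(1,1); open=[(0,0) g=1 f=6, (0,1) g=2 f=6, (1,2) g=2 f=4, (2,0) g=1 f=4]; closed=[(1,0), (1,1)]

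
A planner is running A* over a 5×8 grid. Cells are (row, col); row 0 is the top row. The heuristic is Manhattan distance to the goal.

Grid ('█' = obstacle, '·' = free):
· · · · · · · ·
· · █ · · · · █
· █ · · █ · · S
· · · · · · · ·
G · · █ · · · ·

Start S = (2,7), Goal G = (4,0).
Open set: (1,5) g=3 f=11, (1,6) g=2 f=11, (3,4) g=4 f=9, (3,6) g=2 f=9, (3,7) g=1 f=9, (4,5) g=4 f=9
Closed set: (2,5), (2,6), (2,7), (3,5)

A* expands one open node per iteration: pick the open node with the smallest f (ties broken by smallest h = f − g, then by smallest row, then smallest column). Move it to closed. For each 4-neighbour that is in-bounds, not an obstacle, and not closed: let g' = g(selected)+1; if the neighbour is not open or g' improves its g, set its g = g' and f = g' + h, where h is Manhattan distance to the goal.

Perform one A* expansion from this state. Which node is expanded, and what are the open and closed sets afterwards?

expanded=(3,4); open=[(1,5) g=3 f=11, (1,6) g=2 f=11, (3,3) g=5 f=9, (3,6) g=2 f=9, (3,7) g=1 f=9, (4,4) g=5 f=9, (4,5) g=4 f=9]; closed=[(2,5), (2,6), (2,7), (3,4), (3,5)]

step 1: expand (3,4) (f=9, h=5) → closed; open now [(1,5) g=3 f=11, (1,6) g=2 f=11, (3,3) g=5 f=9, (3,6) g=2 f=9, (3,7) g=1 f=9, (4,4) g=5 f=9, (4,5) g=4 f=9]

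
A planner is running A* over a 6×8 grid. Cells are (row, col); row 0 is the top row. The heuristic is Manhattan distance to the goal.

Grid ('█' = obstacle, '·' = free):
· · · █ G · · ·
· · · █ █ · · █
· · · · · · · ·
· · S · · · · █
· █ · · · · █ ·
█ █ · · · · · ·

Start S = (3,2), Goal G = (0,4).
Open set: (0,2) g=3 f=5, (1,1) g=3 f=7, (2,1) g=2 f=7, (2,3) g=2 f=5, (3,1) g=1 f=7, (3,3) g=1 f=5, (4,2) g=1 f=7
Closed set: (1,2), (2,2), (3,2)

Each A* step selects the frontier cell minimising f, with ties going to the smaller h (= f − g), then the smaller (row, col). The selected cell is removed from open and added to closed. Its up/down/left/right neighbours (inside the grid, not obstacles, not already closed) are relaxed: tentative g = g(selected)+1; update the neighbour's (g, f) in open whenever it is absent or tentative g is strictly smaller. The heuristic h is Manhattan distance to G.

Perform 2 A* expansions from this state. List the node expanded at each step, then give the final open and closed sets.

order=[(0,2) → (2,3)]; open=[(0,1) g=4 f=7, (1,1) g=3 f=7, (2,1) g=2 f=7, (2,4) g=3 f=5, (3,1) g=1 f=7, (3,3) g=1 f=5, (4,2) g=1 f=7]; closed=[(0,2), (1,2), (2,2), (2,3), (3,2)]

step 1: expand (0,2) (f=5, h=2) → closed; open now [(0,1) g=4 f=7, (1,1) g=3 f=7, (2,1) g=2 f=7, (2,3) g=2 f=5, (3,1) g=1 f=7, (3,3) g=1 f=5, (4,2) g=1 f=7]
step 2: expand (2,3) (f=5, h=3) → closed; open now [(0,1) g=4 f=7, (1,1) g=3 f=7, (2,1) g=2 f=7, (2,4) g=3 f=5, (3,1) g=1 f=7, (3,3) g=1 f=5, (4,2) g=1 f=7]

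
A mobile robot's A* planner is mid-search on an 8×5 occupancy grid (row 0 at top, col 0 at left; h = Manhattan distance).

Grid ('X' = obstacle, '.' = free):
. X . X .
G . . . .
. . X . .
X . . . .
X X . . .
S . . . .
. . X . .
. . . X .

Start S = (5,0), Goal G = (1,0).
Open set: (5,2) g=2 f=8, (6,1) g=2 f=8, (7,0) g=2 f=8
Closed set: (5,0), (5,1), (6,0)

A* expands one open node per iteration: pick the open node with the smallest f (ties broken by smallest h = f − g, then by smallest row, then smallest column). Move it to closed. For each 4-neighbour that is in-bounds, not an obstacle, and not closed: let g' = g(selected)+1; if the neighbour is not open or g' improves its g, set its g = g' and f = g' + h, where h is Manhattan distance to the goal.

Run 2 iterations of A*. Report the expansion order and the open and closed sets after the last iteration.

step 1: expand (5,2) (f=8, h=6) → closed; open now [(4,2) g=3 f=8, (5,3) g=3 f=10, (6,1) g=2 f=8, (7,0) g=2 f=8]
step 2: expand (4,2) (f=8, h=5) → closed; open now [(3,2) g=4 f=8, (4,3) g=4 f=10, (5,3) g=3 f=10, (6,1) g=2 f=8, (7,0) g=2 f=8]

order=[(5,2) → (4,2)]; open=[(3,2) g=4 f=8, (4,3) g=4 f=10, (5,3) g=3 f=10, (6,1) g=2 f=8, (7,0) g=2 f=8]; closed=[(4,2), (5,0), (5,1), (5,2), (6,0)]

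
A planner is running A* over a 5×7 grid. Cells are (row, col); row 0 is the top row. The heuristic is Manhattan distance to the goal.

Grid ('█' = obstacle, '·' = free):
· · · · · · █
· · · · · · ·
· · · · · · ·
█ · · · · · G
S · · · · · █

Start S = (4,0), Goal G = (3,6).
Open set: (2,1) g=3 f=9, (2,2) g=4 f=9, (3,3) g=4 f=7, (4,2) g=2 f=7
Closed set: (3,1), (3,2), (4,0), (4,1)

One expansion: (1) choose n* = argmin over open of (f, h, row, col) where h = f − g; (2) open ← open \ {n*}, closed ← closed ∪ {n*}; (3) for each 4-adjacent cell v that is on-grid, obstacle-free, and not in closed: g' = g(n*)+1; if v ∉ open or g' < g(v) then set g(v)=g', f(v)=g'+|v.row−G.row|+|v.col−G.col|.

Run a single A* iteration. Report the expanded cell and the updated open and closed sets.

step 1: expand (3,3) (f=7, h=3) → closed; open now [(2,1) g=3 f=9, (2,2) g=4 f=9, (2,3) g=5 f=9, (3,4) g=5 f=7, (4,2) g=2 f=7, (4,3) g=5 f=9]

expanded=(3,3); open=[(2,1) g=3 f=9, (2,2) g=4 f=9, (2,3) g=5 f=9, (3,4) g=5 f=7, (4,2) g=2 f=7, (4,3) g=5 f=9]; closed=[(3,1), (3,2), (3,3), (4,0), (4,1)]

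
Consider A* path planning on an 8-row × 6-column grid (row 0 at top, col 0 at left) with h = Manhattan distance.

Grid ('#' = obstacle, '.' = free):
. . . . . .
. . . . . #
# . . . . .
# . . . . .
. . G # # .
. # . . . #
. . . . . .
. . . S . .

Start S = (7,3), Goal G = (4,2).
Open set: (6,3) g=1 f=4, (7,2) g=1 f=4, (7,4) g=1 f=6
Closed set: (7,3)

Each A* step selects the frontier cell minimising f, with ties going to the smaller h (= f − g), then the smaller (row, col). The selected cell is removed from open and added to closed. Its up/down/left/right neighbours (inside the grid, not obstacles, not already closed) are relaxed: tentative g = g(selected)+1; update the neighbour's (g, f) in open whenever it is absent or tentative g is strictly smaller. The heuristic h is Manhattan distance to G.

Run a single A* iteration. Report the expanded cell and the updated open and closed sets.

expanded=(6,3); open=[(5,3) g=2 f=4, (6,2) g=2 f=4, (6,4) g=2 f=6, (7,2) g=1 f=4, (7,4) g=1 f=6]; closed=[(6,3), (7,3)]

step 1: expand (6,3) (f=4, h=3) → closed; open now [(5,3) g=2 f=4, (6,2) g=2 f=4, (6,4) g=2 f=6, (7,2) g=1 f=4, (7,4) g=1 f=6]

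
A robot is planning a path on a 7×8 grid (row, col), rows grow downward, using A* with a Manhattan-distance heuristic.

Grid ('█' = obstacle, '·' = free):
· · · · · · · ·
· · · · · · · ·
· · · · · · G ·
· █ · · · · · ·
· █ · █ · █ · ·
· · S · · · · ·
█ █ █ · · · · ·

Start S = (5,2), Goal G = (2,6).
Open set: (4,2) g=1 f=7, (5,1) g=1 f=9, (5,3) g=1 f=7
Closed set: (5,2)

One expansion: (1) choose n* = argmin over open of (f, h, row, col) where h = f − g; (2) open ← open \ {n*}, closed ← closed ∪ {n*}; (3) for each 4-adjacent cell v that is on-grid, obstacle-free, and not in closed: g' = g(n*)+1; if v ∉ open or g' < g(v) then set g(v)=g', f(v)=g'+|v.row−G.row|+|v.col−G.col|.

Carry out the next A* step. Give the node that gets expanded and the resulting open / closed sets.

expanded=(4,2); open=[(3,2) g=2 f=7, (5,1) g=1 f=9, (5,3) g=1 f=7]; closed=[(4,2), (5,2)]

step 1: expand (4,2) (f=7, h=6) → closed; open now [(3,2) g=2 f=7, (5,1) g=1 f=9, (5,3) g=1 f=7]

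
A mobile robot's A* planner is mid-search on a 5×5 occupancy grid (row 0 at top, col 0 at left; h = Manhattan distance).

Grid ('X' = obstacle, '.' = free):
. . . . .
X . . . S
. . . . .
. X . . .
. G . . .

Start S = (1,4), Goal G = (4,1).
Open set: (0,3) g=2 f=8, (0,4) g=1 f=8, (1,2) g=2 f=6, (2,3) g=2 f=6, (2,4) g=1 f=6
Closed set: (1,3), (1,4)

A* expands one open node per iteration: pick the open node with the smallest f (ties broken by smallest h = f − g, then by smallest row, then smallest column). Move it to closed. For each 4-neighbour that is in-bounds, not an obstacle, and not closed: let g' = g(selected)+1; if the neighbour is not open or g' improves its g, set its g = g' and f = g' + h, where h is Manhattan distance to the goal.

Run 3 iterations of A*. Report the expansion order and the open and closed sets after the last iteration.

step 1: expand (1,2) (f=6, h=4) → closed; open now [(0,2) g=3 f=8, (0,3) g=2 f=8, (0,4) g=1 f=8, (1,1) g=3 f=6, (2,2) g=3 f=6, (2,3) g=2 f=6, (2,4) g=1 f=6]
step 2: expand (1,1) (f=6, h=3) → closed; open now [(0,1) g=4 f=8, (0,2) g=3 f=8, (0,3) g=2 f=8, (0,4) g=1 f=8, (2,1) g=4 f=6, (2,2) g=3 f=6, (2,3) g=2 f=6, (2,4) g=1 f=6]
step 3: expand (2,1) (f=6, h=2) → closed; open now [(0,1) g=4 f=8, (0,2) g=3 f=8, (0,3) g=2 f=8, (0,4) g=1 f=8, (2,0) g=5 f=8, (2,2) g=3 f=6, (2,3) g=2 f=6, (2,4) g=1 f=6]

order=[(1,2) → (1,1) → (2,1)]; open=[(0,1) g=4 f=8, (0,2) g=3 f=8, (0,3) g=2 f=8, (0,4) g=1 f=8, (2,0) g=5 f=8, (2,2) g=3 f=6, (2,3) g=2 f=6, (2,4) g=1 f=6]; closed=[(1,1), (1,2), (1,3), (1,4), (2,1)]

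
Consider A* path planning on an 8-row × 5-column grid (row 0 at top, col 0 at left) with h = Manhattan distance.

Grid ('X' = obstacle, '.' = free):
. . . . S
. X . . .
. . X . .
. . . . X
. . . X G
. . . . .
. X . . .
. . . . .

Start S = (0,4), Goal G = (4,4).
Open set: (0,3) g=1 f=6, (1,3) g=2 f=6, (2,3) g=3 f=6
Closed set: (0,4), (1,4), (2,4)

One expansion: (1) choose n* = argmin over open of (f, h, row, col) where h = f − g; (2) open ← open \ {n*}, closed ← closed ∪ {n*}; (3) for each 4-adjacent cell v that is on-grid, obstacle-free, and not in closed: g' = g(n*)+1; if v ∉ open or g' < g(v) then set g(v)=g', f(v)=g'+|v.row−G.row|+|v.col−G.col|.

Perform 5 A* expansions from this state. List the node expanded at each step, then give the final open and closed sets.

step 1: expand (2,3) (f=6, h=3) → closed; open now [(0,3) g=1 f=6, (1,3) g=2 f=6, (3,3) g=4 f=6]
step 2: expand (3,3) (f=6, h=2) → closed; open now [(0,3) g=1 f=6, (1,3) g=2 f=6, (3,2) g=5 f=8]
step 3: expand (1,3) (f=6, h=4) → closed; open now [(0,3) g=1 f=6, (1,2) g=3 f=8, (3,2) g=5 f=8]
step 4: expand (0,3) (f=6, h=5) → closed; open now [(0,2) g=2 f=8, (1,2) g=3 f=8, (3,2) g=5 f=8]
step 5: expand (3,2) (f=8, h=3) → closed; open now [(0,2) g=2 f=8, (1,2) g=3 f=8, (3,1) g=6 f=10, (4,2) g=6 f=8]

order=[(2,3) → (3,3) → (1,3) → (0,3) → (3,2)]; open=[(0,2) g=2 f=8, (1,2) g=3 f=8, (3,1) g=6 f=10, (4,2) g=6 f=8]; closed=[(0,3), (0,4), (1,3), (1,4), (2,3), (2,4), (3,2), (3,3)]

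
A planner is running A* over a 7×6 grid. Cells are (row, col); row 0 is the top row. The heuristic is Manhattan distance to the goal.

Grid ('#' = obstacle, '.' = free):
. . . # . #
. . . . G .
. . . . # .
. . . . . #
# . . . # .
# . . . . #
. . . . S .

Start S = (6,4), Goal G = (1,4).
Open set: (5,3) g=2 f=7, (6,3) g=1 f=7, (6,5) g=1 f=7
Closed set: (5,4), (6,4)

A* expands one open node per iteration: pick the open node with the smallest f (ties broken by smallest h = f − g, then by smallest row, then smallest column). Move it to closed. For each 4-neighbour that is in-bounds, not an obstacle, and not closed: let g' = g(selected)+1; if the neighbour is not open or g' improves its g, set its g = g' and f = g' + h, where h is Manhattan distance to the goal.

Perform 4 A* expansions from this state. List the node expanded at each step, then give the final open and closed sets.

step 1: expand (5,3) (f=7, h=5) → closed; open now [(4,3) g=3 f=7, (5,2) g=3 f=9, (6,3) g=1 f=7, (6,5) g=1 f=7]
step 2: expand (4,3) (f=7, h=4) → closed; open now [(3,3) g=4 f=7, (4,2) g=4 f=9, (5,2) g=3 f=9, (6,3) g=1 f=7, (6,5) g=1 f=7]
step 3: expand (3,3) (f=7, h=3) → closed; open now [(2,3) g=5 f=7, (3,2) g=5 f=9, (3,4) g=5 f=7, (4,2) g=4 f=9, (5,2) g=3 f=9, (6,3) g=1 f=7, (6,5) g=1 f=7]
step 4: expand (2,3) (f=7, h=2) → closed; open now [(1,3) g=6 f=7, (2,2) g=6 f=9, (3,2) g=5 f=9, (3,4) g=5 f=7, (4,2) g=4 f=9, (5,2) g=3 f=9, (6,3) g=1 f=7, (6,5) g=1 f=7]

order=[(5,3) → (4,3) → (3,3) → (2,3)]; open=[(1,3) g=6 f=7, (2,2) g=6 f=9, (3,2) g=5 f=9, (3,4) g=5 f=7, (4,2) g=4 f=9, (5,2) g=3 f=9, (6,3) g=1 f=7, (6,5) g=1 f=7]; closed=[(2,3), (3,3), (4,3), (5,3), (5,4), (6,4)]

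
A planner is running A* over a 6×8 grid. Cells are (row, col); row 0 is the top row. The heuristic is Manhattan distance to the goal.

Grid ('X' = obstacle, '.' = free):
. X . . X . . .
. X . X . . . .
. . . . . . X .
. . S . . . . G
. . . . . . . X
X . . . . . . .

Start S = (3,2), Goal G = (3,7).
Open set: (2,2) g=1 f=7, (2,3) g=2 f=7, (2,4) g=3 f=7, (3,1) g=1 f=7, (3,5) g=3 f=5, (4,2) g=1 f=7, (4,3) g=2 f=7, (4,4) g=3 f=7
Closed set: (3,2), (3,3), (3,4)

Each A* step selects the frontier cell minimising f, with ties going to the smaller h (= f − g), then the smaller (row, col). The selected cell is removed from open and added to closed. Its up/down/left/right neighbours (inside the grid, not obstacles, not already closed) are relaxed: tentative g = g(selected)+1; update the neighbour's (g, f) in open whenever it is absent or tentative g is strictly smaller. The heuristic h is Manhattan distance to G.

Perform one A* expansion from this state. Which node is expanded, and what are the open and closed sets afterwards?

step 1: expand (3,5) (f=5, h=2) → closed; open now [(2,2) g=1 f=7, (2,3) g=2 f=7, (2,4) g=3 f=7, (2,5) g=4 f=7, (3,1) g=1 f=7, (3,6) g=4 f=5, (4,2) g=1 f=7, (4,3) g=2 f=7, (4,4) g=3 f=7, (4,5) g=4 f=7]

expanded=(3,5); open=[(2,2) g=1 f=7, (2,3) g=2 f=7, (2,4) g=3 f=7, (2,5) g=4 f=7, (3,1) g=1 f=7, (3,6) g=4 f=5, (4,2) g=1 f=7, (4,3) g=2 f=7, (4,4) g=3 f=7, (4,5) g=4 f=7]; closed=[(3,2), (3,3), (3,4), (3,5)]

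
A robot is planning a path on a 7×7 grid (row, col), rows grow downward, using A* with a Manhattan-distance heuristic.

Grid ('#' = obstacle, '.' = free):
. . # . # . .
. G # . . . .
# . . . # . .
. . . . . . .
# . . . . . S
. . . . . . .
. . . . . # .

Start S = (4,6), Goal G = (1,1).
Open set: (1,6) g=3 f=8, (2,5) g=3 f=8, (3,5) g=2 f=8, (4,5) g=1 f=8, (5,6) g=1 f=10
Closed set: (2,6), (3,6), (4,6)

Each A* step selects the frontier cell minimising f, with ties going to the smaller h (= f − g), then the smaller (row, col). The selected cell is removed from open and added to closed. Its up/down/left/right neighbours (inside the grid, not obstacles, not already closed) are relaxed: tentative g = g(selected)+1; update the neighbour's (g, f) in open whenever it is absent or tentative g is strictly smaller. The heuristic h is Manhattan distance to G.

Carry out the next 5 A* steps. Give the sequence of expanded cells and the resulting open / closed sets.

step 1: expand (1,6) (f=8, h=5) → closed; open now [(0,6) g=4 f=10, (1,5) g=4 f=8, (2,5) g=3 f=8, (3,5) g=2 f=8, (4,5) g=1 f=8, (5,6) g=1 f=10]
step 2: expand (1,5) (f=8, h=4) → closed; open now [(0,5) g=5 f=10, (0,6) g=4 f=10, (1,4) g=5 f=8, (2,5) g=3 f=8, (3,5) g=2 f=8, (4,5) g=1 f=8, (5,6) g=1 f=10]
step 3: expand (1,4) (f=8, h=3) → closed; open now [(0,5) g=5 f=10, (0,6) g=4 f=10, (1,3) g=6 f=8, (2,5) g=3 f=8, (3,5) g=2 f=8, (4,5) g=1 f=8, (5,6) g=1 f=10]
step 4: expand (1,3) (f=8, h=2) → closed; open now [(0,3) g=7 f=10, (0,5) g=5 f=10, (0,6) g=4 f=10, (2,3) g=7 f=10, (2,5) g=3 f=8, (3,5) g=2 f=8, (4,5) g=1 f=8, (5,6) g=1 f=10]
step 5: expand (2,5) (f=8, h=5) → closed; open now [(0,3) g=7 f=10, (0,5) g=5 f=10, (0,6) g=4 f=10, (2,3) g=7 f=10, (3,5) g=2 f=8, (4,5) g=1 f=8, (5,6) g=1 f=10]

order=[(1,6) → (1,5) → (1,4) → (1,3) → (2,5)]; open=[(0,3) g=7 f=10, (0,5) g=5 f=10, (0,6) g=4 f=10, (2,3) g=7 f=10, (3,5) g=2 f=8, (4,5) g=1 f=8, (5,6) g=1 f=10]; closed=[(1,3), (1,4), (1,5), (1,6), (2,5), (2,6), (3,6), (4,6)]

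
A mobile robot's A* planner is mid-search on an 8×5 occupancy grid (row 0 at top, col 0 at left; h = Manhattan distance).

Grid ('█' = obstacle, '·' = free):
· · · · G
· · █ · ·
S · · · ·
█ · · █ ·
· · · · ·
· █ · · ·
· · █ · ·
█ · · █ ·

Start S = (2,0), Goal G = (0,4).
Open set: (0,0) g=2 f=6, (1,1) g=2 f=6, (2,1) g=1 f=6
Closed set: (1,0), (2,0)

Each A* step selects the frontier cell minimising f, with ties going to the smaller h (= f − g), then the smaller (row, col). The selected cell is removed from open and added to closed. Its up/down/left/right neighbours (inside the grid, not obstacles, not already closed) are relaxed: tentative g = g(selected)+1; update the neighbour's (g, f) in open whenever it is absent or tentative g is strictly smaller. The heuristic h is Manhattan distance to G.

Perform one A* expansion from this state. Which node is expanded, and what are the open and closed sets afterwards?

step 1: expand (0,0) (f=6, h=4) → closed; open now [(0,1) g=3 f=6, (1,1) g=2 f=6, (2,1) g=1 f=6]

expanded=(0,0); open=[(0,1) g=3 f=6, (1,1) g=2 f=6, (2,1) g=1 f=6]; closed=[(0,0), (1,0), (2,0)]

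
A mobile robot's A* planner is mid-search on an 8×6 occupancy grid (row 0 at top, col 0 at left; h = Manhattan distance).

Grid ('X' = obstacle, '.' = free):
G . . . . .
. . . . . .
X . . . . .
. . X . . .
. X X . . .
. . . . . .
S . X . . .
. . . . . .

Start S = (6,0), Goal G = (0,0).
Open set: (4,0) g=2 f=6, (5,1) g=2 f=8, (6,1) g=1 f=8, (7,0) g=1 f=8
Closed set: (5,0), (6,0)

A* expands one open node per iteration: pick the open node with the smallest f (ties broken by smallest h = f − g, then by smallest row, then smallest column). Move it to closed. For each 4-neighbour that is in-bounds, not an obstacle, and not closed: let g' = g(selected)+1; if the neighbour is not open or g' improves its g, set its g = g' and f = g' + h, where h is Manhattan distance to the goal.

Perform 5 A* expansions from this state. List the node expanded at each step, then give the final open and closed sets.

step 1: expand (4,0) (f=6, h=4) → closed; open now [(3,0) g=3 f=6, (5,1) g=2 f=8, (6,1) g=1 f=8, (7,0) g=1 f=8]
step 2: expand (3,0) (f=6, h=3) → closed; open now [(3,1) g=4 f=8, (5,1) g=2 f=8, (6,1) g=1 f=8, (7,0) g=1 f=8]
step 3: expand (3,1) (f=8, h=4) → closed; open now [(2,1) g=5 f=8, (5,1) g=2 f=8, (6,1) g=1 f=8, (7,0) g=1 f=8]
step 4: expand (2,1) (f=8, h=3) → closed; open now [(1,1) g=6 f=8, (2,2) g=6 f=10, (5,1) g=2 f=8, (6,1) g=1 f=8, (7,0) g=1 f=8]
step 5: expand (1,1) (f=8, h=2) → closed; open now [(0,1) g=7 f=8, (1,0) g=7 f=8, (1,2) g=7 f=10, (2,2) g=6 f=10, (5,1) g=2 f=8, (6,1) g=1 f=8, (7,0) g=1 f=8]

order=[(4,0) → (3,0) → (3,1) → (2,1) → (1,1)]; open=[(0,1) g=7 f=8, (1,0) g=7 f=8, (1,2) g=7 f=10, (2,2) g=6 f=10, (5,1) g=2 f=8, (6,1) g=1 f=8, (7,0) g=1 f=8]; closed=[(1,1), (2,1), (3,0), (3,1), (4,0), (5,0), (6,0)]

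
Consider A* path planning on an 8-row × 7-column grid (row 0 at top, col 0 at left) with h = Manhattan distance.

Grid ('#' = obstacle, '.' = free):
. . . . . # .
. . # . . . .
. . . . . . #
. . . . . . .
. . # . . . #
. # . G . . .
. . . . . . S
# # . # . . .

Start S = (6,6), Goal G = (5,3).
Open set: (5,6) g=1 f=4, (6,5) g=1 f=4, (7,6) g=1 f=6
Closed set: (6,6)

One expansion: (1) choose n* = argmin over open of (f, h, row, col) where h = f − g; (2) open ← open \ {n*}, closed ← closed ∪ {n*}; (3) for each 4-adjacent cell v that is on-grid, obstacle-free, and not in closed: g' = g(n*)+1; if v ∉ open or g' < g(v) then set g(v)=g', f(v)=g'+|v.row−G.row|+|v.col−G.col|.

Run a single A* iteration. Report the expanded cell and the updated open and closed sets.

step 1: expand (5,6) (f=4, h=3) → closed; open now [(5,5) g=2 f=4, (6,5) g=1 f=4, (7,6) g=1 f=6]

expanded=(5,6); open=[(5,5) g=2 f=4, (6,5) g=1 f=4, (7,6) g=1 f=6]; closed=[(5,6), (6,6)]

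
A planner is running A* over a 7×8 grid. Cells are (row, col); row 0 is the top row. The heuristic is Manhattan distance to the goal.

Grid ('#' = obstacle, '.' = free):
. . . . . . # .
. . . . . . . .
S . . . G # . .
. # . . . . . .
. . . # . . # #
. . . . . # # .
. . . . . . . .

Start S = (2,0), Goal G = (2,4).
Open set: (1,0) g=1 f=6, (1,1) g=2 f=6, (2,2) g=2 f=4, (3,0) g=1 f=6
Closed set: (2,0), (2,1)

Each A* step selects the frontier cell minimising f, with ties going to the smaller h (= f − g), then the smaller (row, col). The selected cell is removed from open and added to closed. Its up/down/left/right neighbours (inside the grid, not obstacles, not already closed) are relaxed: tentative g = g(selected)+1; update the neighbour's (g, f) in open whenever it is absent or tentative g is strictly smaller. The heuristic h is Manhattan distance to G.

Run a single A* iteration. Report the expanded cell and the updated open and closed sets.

step 1: expand (2,2) (f=4, h=2) → closed; open now [(1,0) g=1 f=6, (1,1) g=2 f=6, (1,2) g=3 f=6, (2,3) g=3 f=4, (3,0) g=1 f=6, (3,2) g=3 f=6]

expanded=(2,2); open=[(1,0) g=1 f=6, (1,1) g=2 f=6, (1,2) g=3 f=6, (2,3) g=3 f=4, (3,0) g=1 f=6, (3,2) g=3 f=6]; closed=[(2,0), (2,1), (2,2)]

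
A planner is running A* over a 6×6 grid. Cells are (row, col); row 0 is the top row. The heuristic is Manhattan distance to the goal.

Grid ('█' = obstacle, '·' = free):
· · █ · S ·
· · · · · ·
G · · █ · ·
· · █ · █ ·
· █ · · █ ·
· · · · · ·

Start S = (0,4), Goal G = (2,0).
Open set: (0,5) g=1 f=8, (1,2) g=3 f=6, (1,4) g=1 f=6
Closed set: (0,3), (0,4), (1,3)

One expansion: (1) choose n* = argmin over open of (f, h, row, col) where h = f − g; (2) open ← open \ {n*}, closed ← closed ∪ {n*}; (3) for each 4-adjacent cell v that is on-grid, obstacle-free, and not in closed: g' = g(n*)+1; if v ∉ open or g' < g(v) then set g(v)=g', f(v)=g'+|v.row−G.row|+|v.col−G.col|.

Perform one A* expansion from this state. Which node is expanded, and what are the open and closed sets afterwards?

step 1: expand (1,2) (f=6, h=3) → closed; open now [(0,5) g=1 f=8, (1,1) g=4 f=6, (1,4) g=1 f=6, (2,2) g=4 f=6]

expanded=(1,2); open=[(0,5) g=1 f=8, (1,1) g=4 f=6, (1,4) g=1 f=6, (2,2) g=4 f=6]; closed=[(0,3), (0,4), (1,2), (1,3)]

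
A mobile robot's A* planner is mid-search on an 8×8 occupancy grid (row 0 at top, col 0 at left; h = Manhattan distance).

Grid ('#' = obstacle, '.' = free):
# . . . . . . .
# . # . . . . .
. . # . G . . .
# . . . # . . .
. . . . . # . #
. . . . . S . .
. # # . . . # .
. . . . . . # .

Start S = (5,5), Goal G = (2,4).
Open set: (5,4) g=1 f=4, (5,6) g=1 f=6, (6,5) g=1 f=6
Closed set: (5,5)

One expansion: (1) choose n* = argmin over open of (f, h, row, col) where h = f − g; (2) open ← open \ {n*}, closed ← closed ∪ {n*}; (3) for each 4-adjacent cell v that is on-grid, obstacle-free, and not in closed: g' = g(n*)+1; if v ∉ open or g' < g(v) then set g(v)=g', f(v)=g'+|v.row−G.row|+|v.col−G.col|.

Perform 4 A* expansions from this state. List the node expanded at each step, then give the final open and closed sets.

step 1: expand (5,4) (f=4, h=3) → closed; open now [(4,4) g=2 f=4, (5,3) g=2 f=6, (5,6) g=1 f=6, (6,4) g=2 f=6, (6,5) g=1 f=6]
step 2: expand (4,4) (f=4, h=2) → closed; open now [(4,3) g=3 f=6, (5,3) g=2 f=6, (5,6) g=1 f=6, (6,4) g=2 f=6, (6,5) g=1 f=6]
step 3: expand (4,3) (f=6, h=3) → closed; open now [(3,3) g=4 f=6, (4,2) g=4 f=8, (5,3) g=2 f=6, (5,6) g=1 f=6, (6,4) g=2 f=6, (6,5) g=1 f=6]
step 4: expand (3,3) (f=6, h=2) → closed; open now [(2,3) g=5 f=6, (3,2) g=5 f=8, (4,2) g=4 f=8, (5,3) g=2 f=6, (5,6) g=1 f=6, (6,4) g=2 f=6, (6,5) g=1 f=6]

order=[(5,4) → (4,4) → (4,3) → (3,3)]; open=[(2,3) g=5 f=6, (3,2) g=5 f=8, (4,2) g=4 f=8, (5,3) g=2 f=6, (5,6) g=1 f=6, (6,4) g=2 f=6, (6,5) g=1 f=6]; closed=[(3,3), (4,3), (4,4), (5,4), (5,5)]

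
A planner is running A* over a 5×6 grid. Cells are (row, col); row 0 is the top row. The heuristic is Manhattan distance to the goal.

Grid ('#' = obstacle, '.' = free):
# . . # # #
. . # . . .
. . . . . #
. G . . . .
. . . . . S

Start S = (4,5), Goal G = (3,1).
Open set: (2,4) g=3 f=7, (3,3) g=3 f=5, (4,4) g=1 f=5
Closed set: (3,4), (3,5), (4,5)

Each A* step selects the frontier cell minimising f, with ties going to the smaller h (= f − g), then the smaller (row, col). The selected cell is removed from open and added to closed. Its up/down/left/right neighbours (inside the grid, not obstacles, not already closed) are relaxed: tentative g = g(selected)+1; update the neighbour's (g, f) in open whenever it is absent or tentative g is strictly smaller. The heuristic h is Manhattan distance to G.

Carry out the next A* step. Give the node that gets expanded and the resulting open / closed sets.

step 1: expand (3,3) (f=5, h=2) → closed; open now [(2,3) g=4 f=7, (2,4) g=3 f=7, (3,2) g=4 f=5, (4,3) g=4 f=7, (4,4) g=1 f=5]

expanded=(3,3); open=[(2,3) g=4 f=7, (2,4) g=3 f=7, (3,2) g=4 f=5, (4,3) g=4 f=7, (4,4) g=1 f=5]; closed=[(3,3), (3,4), (3,5), (4,5)]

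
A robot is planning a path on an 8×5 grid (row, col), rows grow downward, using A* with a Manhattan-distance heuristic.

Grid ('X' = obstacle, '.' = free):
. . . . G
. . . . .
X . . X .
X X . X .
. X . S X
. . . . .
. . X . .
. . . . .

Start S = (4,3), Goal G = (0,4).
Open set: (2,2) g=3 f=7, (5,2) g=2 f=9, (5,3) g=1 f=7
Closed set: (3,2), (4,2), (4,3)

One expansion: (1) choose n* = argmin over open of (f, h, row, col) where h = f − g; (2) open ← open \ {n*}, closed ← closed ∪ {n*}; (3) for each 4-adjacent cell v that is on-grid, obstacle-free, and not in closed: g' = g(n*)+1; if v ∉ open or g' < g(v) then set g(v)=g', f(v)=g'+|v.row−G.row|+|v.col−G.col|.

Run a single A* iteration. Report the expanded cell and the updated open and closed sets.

expanded=(2,2); open=[(1,2) g=4 f=7, (2,1) g=4 f=9, (5,2) g=2 f=9, (5,3) g=1 f=7]; closed=[(2,2), (3,2), (4,2), (4,3)]

step 1: expand (2,2) (f=7, h=4) → closed; open now [(1,2) g=4 f=7, (2,1) g=4 f=9, (5,2) g=2 f=9, (5,3) g=1 f=7]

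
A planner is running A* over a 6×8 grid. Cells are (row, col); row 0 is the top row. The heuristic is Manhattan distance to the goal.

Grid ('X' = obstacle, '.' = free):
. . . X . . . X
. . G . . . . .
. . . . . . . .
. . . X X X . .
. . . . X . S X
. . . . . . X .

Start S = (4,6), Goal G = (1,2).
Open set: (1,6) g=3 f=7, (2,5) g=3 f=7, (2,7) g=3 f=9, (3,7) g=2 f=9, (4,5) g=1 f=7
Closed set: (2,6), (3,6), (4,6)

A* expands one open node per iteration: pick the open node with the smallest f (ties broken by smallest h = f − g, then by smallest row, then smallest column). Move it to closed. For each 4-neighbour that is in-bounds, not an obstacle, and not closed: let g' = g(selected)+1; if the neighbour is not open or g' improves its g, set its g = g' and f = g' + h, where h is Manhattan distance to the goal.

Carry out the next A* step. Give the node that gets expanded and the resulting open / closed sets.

step 1: expand (1,6) (f=7, h=4) → closed; open now [(0,6) g=4 f=9, (1,5) g=4 f=7, (1,7) g=4 f=9, (2,5) g=3 f=7, (2,7) g=3 f=9, (3,7) g=2 f=9, (4,5) g=1 f=7]

expanded=(1,6); open=[(0,6) g=4 f=9, (1,5) g=4 f=7, (1,7) g=4 f=9, (2,5) g=3 f=7, (2,7) g=3 f=9, (3,7) g=2 f=9, (4,5) g=1 f=7]; closed=[(1,6), (2,6), (3,6), (4,6)]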